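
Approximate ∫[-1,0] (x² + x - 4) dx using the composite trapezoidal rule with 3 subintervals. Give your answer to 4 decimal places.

h = (0 − (-1))/3 = 0.333333.
Nodes x₀,…,x₃ = -1, -0.666667, -0.333333, 0.
f(x) = x² + x - 4: f₀=-4, f₁=-4.222222, f₂=-4.222222, f₃=-4.
(h/2)·[f₀ + 2f₁ + 2f₂ + f₃] = 0.166667·(-24.888889) = -4.1481.

-4.1481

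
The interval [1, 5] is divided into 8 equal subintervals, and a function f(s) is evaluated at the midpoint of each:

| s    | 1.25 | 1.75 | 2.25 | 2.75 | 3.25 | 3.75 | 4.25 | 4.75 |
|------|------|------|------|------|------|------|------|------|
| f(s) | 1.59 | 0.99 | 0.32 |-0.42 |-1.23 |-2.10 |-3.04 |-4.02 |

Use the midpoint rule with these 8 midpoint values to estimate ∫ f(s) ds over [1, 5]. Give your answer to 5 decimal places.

-3.95500

h = 0.5, n = 8.
h·[y(m₁) + y(m₂) + y(m₃) + y(m₄) + y(m₅) + y(m₆) + y(m₇) + y(m₈)] = 0.5·(-7.91) = -3.95500.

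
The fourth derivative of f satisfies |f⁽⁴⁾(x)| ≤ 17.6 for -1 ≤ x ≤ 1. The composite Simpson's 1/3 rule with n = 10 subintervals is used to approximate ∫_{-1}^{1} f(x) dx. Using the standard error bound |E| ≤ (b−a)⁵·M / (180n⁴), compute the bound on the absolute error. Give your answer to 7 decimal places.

|E| ≤ (2)⁵·17.6 / (180·10⁴) = 563.2/1800000 = 0.0003129.

0.0003129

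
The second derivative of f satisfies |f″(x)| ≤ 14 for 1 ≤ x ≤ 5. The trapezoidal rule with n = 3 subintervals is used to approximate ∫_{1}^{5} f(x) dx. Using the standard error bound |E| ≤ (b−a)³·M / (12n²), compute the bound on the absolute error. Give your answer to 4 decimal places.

|E| ≤ (4)³·14 / (12·3²) = 896/108 = 8.2963.

8.2963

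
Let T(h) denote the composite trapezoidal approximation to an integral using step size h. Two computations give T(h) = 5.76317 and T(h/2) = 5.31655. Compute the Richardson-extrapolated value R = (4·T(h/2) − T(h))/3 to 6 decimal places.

5.167677

R = (4·T(h/2) − T(h)) / 3 = (4·5.31655 − 5.76317)/3 = (15.50303)/3 = 5.167677.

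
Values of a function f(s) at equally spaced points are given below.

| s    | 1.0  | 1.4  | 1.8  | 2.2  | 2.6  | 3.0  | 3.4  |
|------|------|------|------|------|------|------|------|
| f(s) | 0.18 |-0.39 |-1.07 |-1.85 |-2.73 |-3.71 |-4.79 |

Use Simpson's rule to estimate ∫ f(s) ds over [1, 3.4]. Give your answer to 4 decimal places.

h = 0.4, n = 6.
(h/3)·[y₀ + 4y₁ + 2y₂ + 4y₃ + 2y₄ + 4y₅ + y₆] = 0.133333·(-36.01) = -4.8013.

-4.8013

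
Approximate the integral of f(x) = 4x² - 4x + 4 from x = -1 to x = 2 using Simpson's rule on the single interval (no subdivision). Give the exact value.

S = (b−a)/6 · [f(-1) + 4f(0.5) + f(2)] = 0.5·[12 + 4·3 + 12] = 18.

18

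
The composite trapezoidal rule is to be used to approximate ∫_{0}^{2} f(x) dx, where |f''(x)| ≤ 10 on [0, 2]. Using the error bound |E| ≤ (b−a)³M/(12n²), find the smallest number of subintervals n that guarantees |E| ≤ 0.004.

41

Need 80/(12n²) ≤ 0.004.
n² ≥ 80/(12·0.004) = 1666.67 ⇒ n ≥ 40.8248, so the smallest n is 41.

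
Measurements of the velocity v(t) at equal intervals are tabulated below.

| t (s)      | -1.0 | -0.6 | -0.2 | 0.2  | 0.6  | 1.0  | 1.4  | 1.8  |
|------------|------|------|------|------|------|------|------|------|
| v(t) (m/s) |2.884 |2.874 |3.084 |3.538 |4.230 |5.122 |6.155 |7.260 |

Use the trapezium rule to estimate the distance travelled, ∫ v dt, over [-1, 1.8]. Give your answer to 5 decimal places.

h = 0.4, n = 7.
(h/2)·[y₀ + 2y₁ + 2y₂ + 2y₃ + 2y₄ + 2y₅ + 2y₆ + y₇] = 0.2·(60.150) = 12.03000.

12.03000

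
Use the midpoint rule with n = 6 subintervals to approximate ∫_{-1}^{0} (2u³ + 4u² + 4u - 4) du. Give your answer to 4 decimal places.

h = (0 − (-1))/6 = 0.166667.
Midpoints m₁,…,m₆ = -0.916667, -0.75, -0.583333, -0.416667, -0.25, -0.083333.
f(m₁)=-5.846065, f(m₂)=-5.59375, f(m₃)=-5.369213, f(m₄)=-5.116898, f(m₅)=-4.78125, f(m₆)=-4.306713.
h·[f(m₁) + f(m₂) + f(m₃) + f(m₄) + f(m₅) + f(m₆)] = 0.166667·(-31.013889) = -5.1690.

-5.1690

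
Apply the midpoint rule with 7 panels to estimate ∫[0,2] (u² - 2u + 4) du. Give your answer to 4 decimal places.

6.6531

h = (2 − 0)/7 = 0.285714.
Midpoints m₁,…,m₇ = 0.142857, 0.428571, 0.714286, 1, 1.285714, 1.571429, 1.857143.
f(m₁)=3.734694, f(m₂)=3.326531, f(m₃)=3.081633, f(m₄)=3, f(m₅)=3.081633, f(m₆)=3.326531, f(m₇)=3.734694.
h·[f(m₁) + f(m₂) + f(m₃) + f(m₄) + f(m₅) + f(m₆) + f(m₇)] = 0.285714·(23.285714) = 6.6531.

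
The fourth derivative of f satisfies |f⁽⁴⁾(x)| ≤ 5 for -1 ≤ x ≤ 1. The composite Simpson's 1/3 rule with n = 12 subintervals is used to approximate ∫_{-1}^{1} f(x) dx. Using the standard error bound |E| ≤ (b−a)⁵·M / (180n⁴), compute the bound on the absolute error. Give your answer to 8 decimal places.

0.00004287

|E| ≤ (2)⁵·5 / (180·12⁴) = 160/3732480 = 0.00004287.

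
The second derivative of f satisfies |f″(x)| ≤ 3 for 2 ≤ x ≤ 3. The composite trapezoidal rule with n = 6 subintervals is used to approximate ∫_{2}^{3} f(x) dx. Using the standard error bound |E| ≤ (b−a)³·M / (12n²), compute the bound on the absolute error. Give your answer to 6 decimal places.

0.006944

|E| ≤ (1)³·3 / (12·6²) = 3/432 = 0.006944.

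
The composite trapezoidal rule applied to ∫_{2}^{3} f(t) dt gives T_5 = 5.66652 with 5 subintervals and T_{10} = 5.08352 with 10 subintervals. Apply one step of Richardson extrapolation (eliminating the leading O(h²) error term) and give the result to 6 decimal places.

R = (4·T_{10} − T_5) / 3 = (4·5.08352 − 5.66652)/3 = (14.66756)/3 = 4.889187.

4.889187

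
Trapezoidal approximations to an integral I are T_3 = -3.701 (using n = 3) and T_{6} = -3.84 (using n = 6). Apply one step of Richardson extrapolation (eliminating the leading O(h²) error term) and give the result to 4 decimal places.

-3.8863

R = (4·T_{6} − T_3) / 3 = (4·(-3.84) − (-3.701))/3 = (-11.659)/3 = -3.8863.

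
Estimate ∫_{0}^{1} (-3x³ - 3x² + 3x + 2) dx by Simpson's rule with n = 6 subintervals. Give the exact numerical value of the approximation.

h = (1 − 0)/6 = 0.166667.
Nodes x₀,…,x₆ = 0, 0.166667, 0.333333, 0.5, 0.666667, 0.833333, 1.
f(x) = -3x³ - 3x² + 3x + 2: f₀=2, f₁=2.402778, f₂=2.555556, f₃=2.375, f₄=1.777778, f₅=0.680556, f₆=-1.
(h/3)·[f₀ + 4f₁ + 2f₂ + 4f₃ + 2f₄ + 4f₅ + f₆] = 0.055556·(31.5) = 1.75.

1.75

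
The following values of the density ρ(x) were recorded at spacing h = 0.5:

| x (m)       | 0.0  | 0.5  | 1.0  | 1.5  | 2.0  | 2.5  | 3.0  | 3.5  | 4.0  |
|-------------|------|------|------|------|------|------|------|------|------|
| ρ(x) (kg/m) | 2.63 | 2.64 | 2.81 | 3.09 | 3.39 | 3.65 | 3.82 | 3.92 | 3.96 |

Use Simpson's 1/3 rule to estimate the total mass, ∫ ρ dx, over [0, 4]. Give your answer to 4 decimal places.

h = 0.5, n = 8.
(h/3)·[y₀ + 4y₁ + 2y₂ + 4y₃ + 2y₄ + 4y₅ + 2y₆ + 4y₇ + y₈] = 0.166667·(79.83) = 13.3050.

13.3050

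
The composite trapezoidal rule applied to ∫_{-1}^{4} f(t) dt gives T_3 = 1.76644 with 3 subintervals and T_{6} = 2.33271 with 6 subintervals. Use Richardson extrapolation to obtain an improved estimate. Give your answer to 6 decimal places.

2.521467

R = (4·T_{6} − T_3) / 3 = (4·2.33271 − 1.76644)/3 = (7.56440)/3 = 2.521467.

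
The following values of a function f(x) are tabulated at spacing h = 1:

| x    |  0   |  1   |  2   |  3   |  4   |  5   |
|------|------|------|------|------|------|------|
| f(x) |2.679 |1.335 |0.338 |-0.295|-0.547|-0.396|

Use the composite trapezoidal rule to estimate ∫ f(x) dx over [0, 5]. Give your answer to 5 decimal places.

h = 1, n = 5.
(h/2)·[y₀ + 2y₁ + 2y₂ + 2y₃ + 2y₄ + y₅] = 0.5·(3.945) = 1.97250.

1.97250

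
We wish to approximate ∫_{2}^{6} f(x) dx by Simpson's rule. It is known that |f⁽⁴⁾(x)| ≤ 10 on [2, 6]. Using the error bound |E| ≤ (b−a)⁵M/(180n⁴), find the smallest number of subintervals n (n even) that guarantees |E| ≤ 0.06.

6

Need 10240/(180n⁴) ≤ 0.06.
n⁴ ≥ 10240/(180·0.06) = 948.148 ⇒ n ≥ 5.5491, so the smallest even n is 6. (n must be even for Simpson's rule.)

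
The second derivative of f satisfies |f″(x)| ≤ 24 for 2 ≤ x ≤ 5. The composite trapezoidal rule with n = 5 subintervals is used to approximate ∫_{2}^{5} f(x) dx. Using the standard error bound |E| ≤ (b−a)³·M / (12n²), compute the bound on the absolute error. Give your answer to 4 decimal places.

2.1600

|E| ≤ (3)³·24 / (12·5²) = 648/300 = 2.1600.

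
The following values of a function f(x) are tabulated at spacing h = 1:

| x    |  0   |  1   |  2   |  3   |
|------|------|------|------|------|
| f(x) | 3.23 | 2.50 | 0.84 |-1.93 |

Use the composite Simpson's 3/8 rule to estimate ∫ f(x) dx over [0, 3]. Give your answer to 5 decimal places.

4.24500

h = 1, n = 3.
(3h/8)·[y₀ + 3y₁ + 3y₂ + y₃] = 0.375·(11.32) = 4.24500.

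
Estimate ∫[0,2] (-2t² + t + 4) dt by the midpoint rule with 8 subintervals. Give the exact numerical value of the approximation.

h = (2 − 0)/8 = 0.25.
Midpoints m₁,…,m₈ = 0.125, 0.375, 0.625, 0.875, 1.125, 1.375, 1.625, 1.875.
f(m₁)=4.09375, f(m₂)=4.09375, f(m₃)=3.84375, f(m₄)=3.34375, f(m₅)=2.59375, f(m₆)=1.59375, f(m₇)=0.34375, f(m₈)=-1.15625.
h·[f(m₁) + f(m₂) + f(m₃) + f(m₄) + f(m₅) + f(m₆) + f(m₇) + f(m₈)] = 0.25·(18.75) = 4.6875.

4.6875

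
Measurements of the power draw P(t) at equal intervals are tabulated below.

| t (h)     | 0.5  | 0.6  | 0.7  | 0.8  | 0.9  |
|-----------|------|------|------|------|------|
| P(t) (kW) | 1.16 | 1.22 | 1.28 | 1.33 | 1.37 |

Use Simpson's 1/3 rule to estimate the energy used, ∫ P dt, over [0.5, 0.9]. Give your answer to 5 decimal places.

h = 0.1, n = 4.
(h/3)·[y₀ + 4y₁ + 2y₂ + 4y₃ + y₄] = 0.033333·(15.29) = 0.50967.

0.50967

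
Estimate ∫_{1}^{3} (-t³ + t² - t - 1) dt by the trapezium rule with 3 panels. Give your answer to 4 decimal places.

h = (3 − 1)/3 = 0.666667.
Nodes t₀,…,t₃ = 1, 1.666667, 2.333333, 3.
f(t) = -t³ + t² - t - 1: f₀=-2, f₁=-4.518519, f₂=-10.592593, f₃=-22.
(h/2)·[f₀ + 2f₁ + 2f₂ + f₃] = 0.333333·(-54.222222) = -18.0741.

-18.0741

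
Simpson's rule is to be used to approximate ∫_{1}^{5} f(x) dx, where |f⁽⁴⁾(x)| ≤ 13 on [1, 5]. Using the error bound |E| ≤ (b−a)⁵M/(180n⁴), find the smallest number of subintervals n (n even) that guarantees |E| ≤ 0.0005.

Need 13312/(180n⁴) ≤ 0.0005.
n⁴ ≥ 13312/(180·0.0005) = 147911 ⇒ n ≥ 19.6110, so the smallest even n is 20. (n must be even for Simpson's rule.)

20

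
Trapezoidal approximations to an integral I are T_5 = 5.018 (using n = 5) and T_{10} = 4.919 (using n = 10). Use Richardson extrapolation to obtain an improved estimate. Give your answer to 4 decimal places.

R = (4·T_{10} − T_5) / 3 = (4·4.919 − 5.018)/3 = (14.658)/3 = 4.8860.

4.8860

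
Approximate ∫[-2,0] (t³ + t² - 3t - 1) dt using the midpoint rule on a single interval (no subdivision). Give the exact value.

4

M = (b−a)·f(-1) = 2·(2) = 4.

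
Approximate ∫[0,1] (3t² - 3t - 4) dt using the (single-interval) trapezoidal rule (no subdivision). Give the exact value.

-4

T = (b−a)/2 · [f(0) + f(1)] = 0.5·[(-4) + (-4)] = -4.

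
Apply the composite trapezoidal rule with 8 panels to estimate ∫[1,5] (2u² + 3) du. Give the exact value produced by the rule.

95

h = (5 − 1)/8 = 0.5.
Nodes u₀,…,u₈ = 1, 1.5, 2, 2.5, 3, 3.5, 4, 4.5, 5.
f(u) = 2u² + 3: f₀=5, f₁=7.5, f₂=11, f₃=15.5, f₄=21, f₅=27.5, f₆=35, f₇=43.5, f₈=53.
(h/2)·[f₀ + 2f₁ + 2f₂ + 2f₃ + 2f₄ + 2f₅ + 2f₆ + 2f₇ + f₈] = 0.25·(380) = 95.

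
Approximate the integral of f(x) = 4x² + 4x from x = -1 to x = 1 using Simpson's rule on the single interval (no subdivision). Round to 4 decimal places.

2.6667

S = (b−a)/6 · [f(-1) + 4f(0) + f(1)] = 0.333333·[0 + 4·0 + 8] = 2.6667.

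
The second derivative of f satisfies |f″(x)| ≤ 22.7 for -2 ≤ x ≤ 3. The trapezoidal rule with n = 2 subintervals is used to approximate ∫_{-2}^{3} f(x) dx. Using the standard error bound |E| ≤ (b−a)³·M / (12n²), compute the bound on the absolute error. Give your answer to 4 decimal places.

59.1146

|E| ≤ (5)³·22.7 / (12·2²) = 2837.5/48 = 59.1146.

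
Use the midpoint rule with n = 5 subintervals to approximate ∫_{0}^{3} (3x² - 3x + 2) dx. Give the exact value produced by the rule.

19.23

h = (3 − 0)/5 = 0.6.
Midpoints m₁,…,m₅ = 0.3, 0.9, 1.5, 2.1, 2.7.
f(m₁)=1.37, f(m₂)=1.73, f(m₃)=4.25, f(m₄)=8.93, f(m₅)=15.77.
h·[f(m₁) + f(m₂) + f(m₃) + f(m₄) + f(m₅)] = 0.6·(32.05) = 19.23.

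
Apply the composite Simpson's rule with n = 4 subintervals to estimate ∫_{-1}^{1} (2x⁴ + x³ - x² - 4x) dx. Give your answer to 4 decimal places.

0.1667

h = (1 − (-1))/4 = 0.5.
Nodes x₀,…,x₄ = -1, -0.5, 0, 0.5, 1.
f(x) = 2x⁴ + x³ - x² - 4x: f₀=4, f₁=1.75, f₂=0, f₃=-2, f₄=-2.
(h/3)·[f₀ + 4f₁ + 2f₂ + 4f₃ + f₄] = 0.166667·(1) = 0.1667.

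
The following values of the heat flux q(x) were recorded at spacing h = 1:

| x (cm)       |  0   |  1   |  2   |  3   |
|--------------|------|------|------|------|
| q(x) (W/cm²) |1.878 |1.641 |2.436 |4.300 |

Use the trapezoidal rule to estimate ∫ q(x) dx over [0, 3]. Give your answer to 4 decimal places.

h = 1, n = 3.
(h/2)·[y₀ + 2y₁ + 2y₂ + y₃] = 0.5·(14.332) = 7.1660.

7.1660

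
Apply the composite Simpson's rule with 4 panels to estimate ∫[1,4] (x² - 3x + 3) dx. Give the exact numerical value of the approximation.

h = (4 − 1)/4 = 0.75.
Nodes x₀,…,x₄ = 1, 1.75, 2.5, 3.25, 4.
f(x) = x² - 3x + 3: f₀=1, f₁=0.8125, f₂=1.75, f₃=3.8125, f₄=7.
(h/3)·[f₀ + 4f₁ + 2f₂ + 4f₃ + f₄] = 0.25·(30) = 7.5.

7.5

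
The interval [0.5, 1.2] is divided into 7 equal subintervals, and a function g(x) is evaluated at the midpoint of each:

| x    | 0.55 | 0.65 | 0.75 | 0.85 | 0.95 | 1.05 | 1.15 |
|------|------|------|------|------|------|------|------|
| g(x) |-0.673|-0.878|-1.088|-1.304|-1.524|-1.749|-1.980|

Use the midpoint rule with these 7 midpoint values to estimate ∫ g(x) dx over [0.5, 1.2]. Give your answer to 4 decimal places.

-0.9196

h = 0.1, n = 7.
h·[y(m₁) + y(m₂) + y(m₃) + y(m₄) + y(m₅) + y(m₆) + y(m₇)] = 0.1·(-9.196) = -0.9196.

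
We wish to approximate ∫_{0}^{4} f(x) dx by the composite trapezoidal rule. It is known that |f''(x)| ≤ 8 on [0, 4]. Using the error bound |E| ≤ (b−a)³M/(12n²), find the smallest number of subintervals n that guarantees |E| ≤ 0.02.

Need 512/(12n²) ≤ 0.02.
n² ≥ 512/(12·0.02) = 2133.33 ⇒ n ≥ 46.1880, so the smallest n is 47.

47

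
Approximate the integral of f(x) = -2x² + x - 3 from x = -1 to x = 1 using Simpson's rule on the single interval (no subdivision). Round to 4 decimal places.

S = (b−a)/6 · [f(-1) + 4f(0) + f(1)] = 0.333333·[(-6) + 4·(-3) + (-4)] = -7.3333.

-7.3333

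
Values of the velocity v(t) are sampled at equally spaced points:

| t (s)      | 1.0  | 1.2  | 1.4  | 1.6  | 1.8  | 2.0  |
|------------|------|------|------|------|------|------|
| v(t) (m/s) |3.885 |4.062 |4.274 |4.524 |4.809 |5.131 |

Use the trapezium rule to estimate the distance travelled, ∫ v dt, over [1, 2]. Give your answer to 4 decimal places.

4.4354

h = 0.2, n = 5.
(h/2)·[y₀ + 2y₁ + 2y₂ + 2y₃ + 2y₄ + y₅] = 0.1·(44.354) = 4.4354.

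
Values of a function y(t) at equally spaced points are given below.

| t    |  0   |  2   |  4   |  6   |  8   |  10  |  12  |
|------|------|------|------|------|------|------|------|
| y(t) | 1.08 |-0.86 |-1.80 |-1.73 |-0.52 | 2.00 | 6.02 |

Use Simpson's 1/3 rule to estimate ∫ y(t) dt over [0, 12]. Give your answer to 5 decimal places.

h = 2, n = 6.
(h/3)·[y₀ + 4y₁ + 2y₂ + 4y₃ + 2y₄ + 4y₅ + y₆] = 0.666667·(0.10) = 0.06667.

0.06667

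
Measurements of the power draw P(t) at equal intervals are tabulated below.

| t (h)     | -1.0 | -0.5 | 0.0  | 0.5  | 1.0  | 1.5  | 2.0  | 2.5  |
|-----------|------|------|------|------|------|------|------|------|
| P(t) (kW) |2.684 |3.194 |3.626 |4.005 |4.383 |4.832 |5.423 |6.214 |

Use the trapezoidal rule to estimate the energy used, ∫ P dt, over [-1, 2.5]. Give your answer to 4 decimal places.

h = 0.5, n = 7.
(h/2)·[y₀ + 2y₁ + 2y₂ + 2y₃ + 2y₄ + 2y₅ + 2y₆ + y₇] = 0.25·(59.824) = 14.9560.

14.9560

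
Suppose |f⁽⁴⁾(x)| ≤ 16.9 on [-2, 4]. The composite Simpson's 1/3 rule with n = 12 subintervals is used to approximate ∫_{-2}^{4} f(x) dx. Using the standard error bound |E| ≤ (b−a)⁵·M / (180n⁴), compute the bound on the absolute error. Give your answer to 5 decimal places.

|E| ≤ (6)⁵·16.9 / (180·12⁴) = 131414.4/3732480 = 0.03521.

0.03521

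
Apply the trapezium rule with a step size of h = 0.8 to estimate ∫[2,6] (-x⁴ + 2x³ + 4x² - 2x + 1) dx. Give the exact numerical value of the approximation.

-691.83872

h = (6 − 2)/5 = 0.8.
Nodes x₀,…,x₅ = 2, 2.8, 3.6, 4.4, 5.2, 6.
f(x) = -x⁴ + 2x³ + 4x² - 2x + 1: f₀=13, f₁=9.1984, f₂=-29.0096, f₃=-134.8016, f₄=-351.1856, f₅=-731.
(h/2)·[f₀ + 2f₁ + 2f₂ + 2f₃ + 2f₄ + f₅] = 0.4·(-1729.5968) = -691.83872.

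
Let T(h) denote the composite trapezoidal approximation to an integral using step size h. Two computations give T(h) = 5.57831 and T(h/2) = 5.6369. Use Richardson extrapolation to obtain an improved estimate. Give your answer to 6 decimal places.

R = (4·T(h/2) − T(h)) / 3 = (4·5.6369 − 5.57831)/3 = (16.96929)/3 = 5.656430.

5.656430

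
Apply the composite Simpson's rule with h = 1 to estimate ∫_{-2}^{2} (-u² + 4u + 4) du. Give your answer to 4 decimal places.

10.6667

h = (2 − (-2))/4 = 1.
Nodes u₀,…,u₄ = -2, -1, 0, 1, 2.
f(u) = -u² + 4u + 4: f₀=-8, f₁=-1, f₂=4, f₃=7, f₄=8.
(h/3)·[f₀ + 4f₁ + 2f₂ + 4f₃ + f₄] = 0.333333·(32) = 10.6667.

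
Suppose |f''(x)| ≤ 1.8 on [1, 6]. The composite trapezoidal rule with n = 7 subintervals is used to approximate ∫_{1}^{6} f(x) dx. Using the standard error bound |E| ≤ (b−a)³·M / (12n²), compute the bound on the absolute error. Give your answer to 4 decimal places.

|E| ≤ (5)³·1.8 / (12·7²) = 225/588 = 0.3827.

0.3827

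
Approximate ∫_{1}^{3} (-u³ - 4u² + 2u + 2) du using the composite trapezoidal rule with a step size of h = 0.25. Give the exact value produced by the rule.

h = (3 − 1)/8 = 0.25.
Nodes u₀,…,u₈ = 1, 1.25, 1.5, 1.75, 2, 2.25, 2.5, 2.75, 3.
f(u) = -u³ - 4u² + 2u + 2: f₀=-1, f₁=-3.703125, f₂=-7.375, f₃=-12.109375, f₄=-18, f₅=-25.140625, f₆=-33.625, f₇=-43.546875, f₈=-55.
(h/2)·[f₀ + 2f₁ + 2f₂ + 2f₃ + 2f₄ + 2f₅ + 2f₆ + 2f₇ + f₈] = 0.125·(-343) = -42.875.

-42.875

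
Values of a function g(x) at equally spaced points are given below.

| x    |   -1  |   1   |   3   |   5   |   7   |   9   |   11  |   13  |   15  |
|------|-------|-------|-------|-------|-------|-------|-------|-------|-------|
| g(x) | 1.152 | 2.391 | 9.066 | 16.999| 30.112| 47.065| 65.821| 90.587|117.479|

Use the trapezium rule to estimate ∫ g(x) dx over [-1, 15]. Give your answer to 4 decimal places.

h = 2, n = 8.
(h/2)·[y₀ + 2y₁ + 2y₂ + 2y₃ + 2y₄ + 2y₅ + 2y₆ + 2y₇ + y₈] = 1·(642.713) = 642.7130.

642.7130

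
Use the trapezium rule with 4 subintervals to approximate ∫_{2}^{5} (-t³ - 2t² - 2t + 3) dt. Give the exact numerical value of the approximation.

h = (5 − 2)/4 = 0.75.
Nodes t₀,…,t₄ = 2, 2.75, 3.5, 4.25, 5.
f(t) = -t³ - 2t² - 2t + 3: f₀=-17, f₁=-38.421875, f₂=-71.375, f₃=-118.390625, f₄=-182.
(h/2)·[f₀ + 2f₁ + 2f₂ + 2f₃ + f₄] = 0.375·(-655.375) = -245.765625.

-245.765625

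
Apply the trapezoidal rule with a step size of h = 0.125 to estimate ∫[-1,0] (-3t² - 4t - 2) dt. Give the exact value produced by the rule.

h = (0 − (-1))/8 = 0.125.
Nodes t₀,…,t₈ = -1, -0.875, -0.75, -0.625, -0.5, -0.375, -0.25, -0.125, 0.
f(t) = -3t² - 4t - 2: f₀=-1, f₁=-0.796875, f₂=-0.6875, f₃=-0.671875, f₄=-0.75, f₅=-0.921875, f₆=-1.1875, f₇=-1.546875, f₈=-2.
(h/2)·[f₀ + 2f₁ + 2f₂ + 2f₃ + 2f₄ + 2f₅ + 2f₆ + 2f₇ + f₈] = 0.0625·(-16.125) = -1.0078125.

-1.0078125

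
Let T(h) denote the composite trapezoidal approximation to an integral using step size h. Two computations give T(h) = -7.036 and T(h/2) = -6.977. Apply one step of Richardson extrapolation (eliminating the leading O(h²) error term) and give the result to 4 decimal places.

R = (4·T(h/2) − T(h)) / 3 = (4·(-6.977) − (-7.036))/3 = (-20.872)/3 = -6.9573.

-6.9573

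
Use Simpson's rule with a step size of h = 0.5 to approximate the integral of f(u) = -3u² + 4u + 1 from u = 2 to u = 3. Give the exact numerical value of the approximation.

h = (3 − 2)/2 = 0.5.
Nodes u₀,…,u₂ = 2, 2.5, 3.
f(u) = -3u² + 4u + 1: f₀=-3, f₁=-7.75, f₂=-14.
(h/3)·[f₀ + 4f₁ + f₂] = 0.166667·(-48) = -8.

-8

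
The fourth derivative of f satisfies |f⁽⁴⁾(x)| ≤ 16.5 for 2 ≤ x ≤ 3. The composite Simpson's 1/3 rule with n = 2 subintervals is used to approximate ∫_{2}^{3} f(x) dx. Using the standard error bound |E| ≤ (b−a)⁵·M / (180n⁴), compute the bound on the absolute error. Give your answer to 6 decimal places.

|E| ≤ (1)⁵·16.5 / (180·2⁴) = 16.5/2880 = 0.005729.

0.005729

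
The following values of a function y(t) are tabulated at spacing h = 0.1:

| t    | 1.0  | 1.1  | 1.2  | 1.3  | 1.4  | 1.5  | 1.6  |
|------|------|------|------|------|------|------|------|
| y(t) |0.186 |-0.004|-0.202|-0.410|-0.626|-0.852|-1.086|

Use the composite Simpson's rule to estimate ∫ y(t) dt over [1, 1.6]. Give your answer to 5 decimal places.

h = 0.1, n = 6.
(h/3)·[y₀ + 4y₁ + 2y₂ + 4y₃ + 2y₄ + 4y₅ + y₆] = 0.033333·(-7.620) = -0.25400.

-0.25400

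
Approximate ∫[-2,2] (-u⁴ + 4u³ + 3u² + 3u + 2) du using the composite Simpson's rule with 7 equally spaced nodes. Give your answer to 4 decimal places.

h = (2 − (-2))/6 = 0.666667.
Nodes u₀,…,u₆ = -2, -1.333333, -0.666667, 0, 0.666667, 1.333333, 2.
f(u) = -u⁴ + 4u³ + 3u² + 3u + 2: f₀=-40, f₁=-9.308642, f₂=-0.049383, f₃=2, f₄=6.320988, f₅=17.654321, f₆=36.
(h/3)·[f₀ + 4f₁ + 2f₂ + 4f₃ + 2f₄ + 4f₅ + f₆] = 0.222222·(49.925926) = 11.0947.

11.0947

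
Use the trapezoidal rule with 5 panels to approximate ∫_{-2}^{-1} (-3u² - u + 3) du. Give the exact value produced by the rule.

h = (-1 − (-2))/5 = 0.2.
Nodes u₀,…,u₅ = -2, -1.8, -1.6, -1.4, -1.2, -1.
f(u) = -3u² - u + 3: f₀=-7, f₁=-4.92, f₂=-3.08, f₃=-1.48, f₄=-0.12, f₅=1.
(h/2)·[f₀ + 2f₁ + 2f₂ + 2f₃ + 2f₄ + f₅] = 0.1·(-25.2) = -2.52.

-2.52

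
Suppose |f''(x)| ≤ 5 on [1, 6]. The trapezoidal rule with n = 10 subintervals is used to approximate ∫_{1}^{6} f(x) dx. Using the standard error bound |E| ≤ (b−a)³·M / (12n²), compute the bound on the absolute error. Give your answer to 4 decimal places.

|E| ≤ (5)³·5 / (12·10²) = 625/1200 = 0.5208.

0.5208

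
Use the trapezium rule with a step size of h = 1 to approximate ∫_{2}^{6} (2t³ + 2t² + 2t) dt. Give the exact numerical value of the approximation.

h = (6 − 2)/4 = 1.
Nodes t₀,…,t₄ = 2, 3, 4, 5, 6.
f(t) = 2t³ + 2t² + 2t: f₀=28, f₁=78, f₂=168, f₃=310, f₄=516.
(h/2)·[f₀ + 2f₁ + 2f₂ + 2f₃ + f₄] = 0.5·(1656) = 828.

828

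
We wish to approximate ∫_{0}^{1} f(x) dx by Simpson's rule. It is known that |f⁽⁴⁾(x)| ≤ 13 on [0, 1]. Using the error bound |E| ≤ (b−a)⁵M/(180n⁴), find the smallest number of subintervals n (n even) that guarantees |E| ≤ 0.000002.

14

Need 13/(180n⁴) ≤ 0.000002.
n⁴ ≥ 13/(180·0.000002) = 36111.1 ⇒ n ≥ 13.7851, so the smallest even n is 14. (n must be even for Simpson's rule.)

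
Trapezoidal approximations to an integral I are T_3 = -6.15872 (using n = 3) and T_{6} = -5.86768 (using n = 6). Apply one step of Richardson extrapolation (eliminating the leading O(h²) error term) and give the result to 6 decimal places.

-5.770667

R = (4·T_{6} − T_3) / 3 = (4·(-5.86768) − (-6.15872))/3 = (-17.31200)/3 = -5.770667.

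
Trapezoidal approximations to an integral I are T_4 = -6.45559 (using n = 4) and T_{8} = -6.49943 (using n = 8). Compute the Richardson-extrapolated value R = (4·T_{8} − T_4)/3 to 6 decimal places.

R = (4·T_{8} − T_4) / 3 = (4·(-6.49943) − (-6.45559))/3 = (-19.54213)/3 = -6.514043.

-6.514043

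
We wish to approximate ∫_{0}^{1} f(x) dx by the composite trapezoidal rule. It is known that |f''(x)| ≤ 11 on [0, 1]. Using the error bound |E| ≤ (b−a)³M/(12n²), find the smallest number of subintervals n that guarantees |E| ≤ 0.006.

13

Need 11/(12n²) ≤ 0.006.
n² ≥ 11/(12·0.006) = 152.778 ⇒ n ≥ 12.3603, so the smallest n is 13.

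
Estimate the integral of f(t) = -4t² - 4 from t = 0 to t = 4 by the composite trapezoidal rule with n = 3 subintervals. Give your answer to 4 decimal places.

-106.0741

h = (4 − 0)/3 = 1.333333.
Nodes t₀,…,t₃ = 0, 1.333333, 2.666667, 4.
f(t) = -4t² - 4: f₀=-4, f₁=-11.111111, f₂=-32.444444, f₃=-68.
(h/2)·[f₀ + 2f₁ + 2f₂ + f₃] = 0.666667·(-159.111111) = -106.0741.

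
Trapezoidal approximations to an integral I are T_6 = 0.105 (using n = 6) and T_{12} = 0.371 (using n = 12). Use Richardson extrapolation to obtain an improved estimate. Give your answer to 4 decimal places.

R = (4·T_{12} − T_6) / 3 = (4·0.371 − 0.105)/3 = (1.379)/3 = 0.4597.

0.4597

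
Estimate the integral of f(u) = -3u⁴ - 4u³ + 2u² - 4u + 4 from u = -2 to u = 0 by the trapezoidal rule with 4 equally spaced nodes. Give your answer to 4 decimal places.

h = (0 − (-2))/3 = 0.666667.
Nodes u₀,…,u₃ = -2, -1.333333, -0.666667, 0.
f(u) = -3u⁴ - 4u³ + 2u² - 4u + 4: f₀=4, f₁=12.888889, f₂=8.148148, f₃=4.
(h/2)·[f₀ + 2f₁ + 2f₂ + f₃] = 0.333333·(50.074074) = 16.6914.

16.6914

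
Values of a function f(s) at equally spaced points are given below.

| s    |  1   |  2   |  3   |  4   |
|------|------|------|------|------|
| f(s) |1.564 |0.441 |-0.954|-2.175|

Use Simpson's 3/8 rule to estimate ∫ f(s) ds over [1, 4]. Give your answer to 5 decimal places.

-0.80625

h = 1, n = 3.
(3h/8)·[y₀ + 3y₁ + 3y₂ + y₃] = 0.375·(-2.150) = -0.80625.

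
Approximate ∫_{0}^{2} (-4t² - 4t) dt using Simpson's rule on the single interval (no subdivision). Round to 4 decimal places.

-18.6667

S = (b−a)/6 · [f(0) + 4f(1) + f(2)] = 0.333333·[0 + 4·(-8) + (-24)] = -18.6667.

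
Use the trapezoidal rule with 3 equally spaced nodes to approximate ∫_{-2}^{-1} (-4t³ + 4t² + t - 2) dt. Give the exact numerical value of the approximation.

h = (-1 − (-2))/2 = 0.5.
Nodes t₀,…,t₂ = -2, -1.5, -1.
f(t) = -4t³ + 4t² + t - 2: f₀=44, f₁=19, f₂=5.
(h/2)·[f₀ + 2f₁ + f₂] = 0.25·(87) = 21.75.

21.75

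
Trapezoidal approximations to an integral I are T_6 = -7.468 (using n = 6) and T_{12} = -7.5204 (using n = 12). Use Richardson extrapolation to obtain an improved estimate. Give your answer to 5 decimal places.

-7.53787

R = (4·T_{12} − T_6) / 3 = (4·(-7.5204) − (-7.468))/3 = (-22.6136)/3 = -7.53787.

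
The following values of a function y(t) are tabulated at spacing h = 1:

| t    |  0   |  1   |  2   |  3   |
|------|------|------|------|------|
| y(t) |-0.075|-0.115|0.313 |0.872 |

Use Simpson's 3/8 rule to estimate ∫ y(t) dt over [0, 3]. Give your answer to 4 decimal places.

h = 1, n = 3.
(3h/8)·[y₀ + 3y₁ + 3y₂ + y₃] = 0.375·(1.391) = 0.5216.

0.5216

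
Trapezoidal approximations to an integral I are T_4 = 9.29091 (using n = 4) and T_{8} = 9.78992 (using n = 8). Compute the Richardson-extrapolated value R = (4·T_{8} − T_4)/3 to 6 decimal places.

R = (4·T_{8} − T_4) / 3 = (4·9.78992 − 9.29091)/3 = (29.86877)/3 = 9.956257.

9.956257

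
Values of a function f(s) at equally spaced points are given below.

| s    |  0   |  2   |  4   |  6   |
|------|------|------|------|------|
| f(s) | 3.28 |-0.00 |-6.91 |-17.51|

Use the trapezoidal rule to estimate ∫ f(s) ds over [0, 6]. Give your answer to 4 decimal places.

h = 2, n = 3.
(h/2)·[y₀ + 2y₁ + 2y₂ + y₃] = 1·(-28.05) = -28.0500.

-28.0500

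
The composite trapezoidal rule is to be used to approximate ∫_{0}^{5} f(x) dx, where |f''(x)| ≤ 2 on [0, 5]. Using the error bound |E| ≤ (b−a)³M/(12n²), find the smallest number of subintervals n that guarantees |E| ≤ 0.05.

21

Need 250/(12n²) ≤ 0.05.
n² ≥ 250/(12·0.05) = 416.667 ⇒ n ≥ 20.4124, so the smallest n is 21.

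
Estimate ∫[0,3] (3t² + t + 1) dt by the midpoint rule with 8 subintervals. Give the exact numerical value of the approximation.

h = (3 − 0)/8 = 0.375.
Midpoints m₁,…,m₈ = 0.1875, 0.5625, 0.9375, 1.3125, 1.6875, 2.0625, 2.4375, 2.8125.
f(m₁)=1.29296875, f(m₂)=2.51171875, f(m₃)=4.57421875, f(m₄)=7.48046875, f(m₅)=11.23046875, f(m₆)=15.82421875, f(m₇)=21.26171875, f(m₈)=27.54296875.
h·[f(m₁) + f(m₂) + f(m₃) + f(m₄) + f(m₅) + f(m₆) + f(m₇) + f(m₈)] = 0.375·(91.71875) = 34.39453125.

34.39453125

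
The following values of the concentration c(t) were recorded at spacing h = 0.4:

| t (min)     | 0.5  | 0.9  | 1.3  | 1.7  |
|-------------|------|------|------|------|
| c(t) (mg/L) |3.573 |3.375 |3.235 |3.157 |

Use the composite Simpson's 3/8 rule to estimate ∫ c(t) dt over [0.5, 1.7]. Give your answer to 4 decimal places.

h = 0.4, n = 3.
(3h/8)·[y₀ + 3y₁ + 3y₂ + y₃] = 0.15·(26.560) = 3.9840.

3.9840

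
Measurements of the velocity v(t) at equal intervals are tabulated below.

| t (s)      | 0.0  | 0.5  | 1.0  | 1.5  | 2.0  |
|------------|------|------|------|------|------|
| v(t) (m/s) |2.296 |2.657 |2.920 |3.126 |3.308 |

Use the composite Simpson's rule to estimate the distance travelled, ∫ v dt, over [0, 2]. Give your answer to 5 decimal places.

h = 0.5, n = 4.
(h/3)·[y₀ + 4y₁ + 2y₂ + 4y₃ + y₄] = 0.166667·(34.576) = 5.76267.

5.76267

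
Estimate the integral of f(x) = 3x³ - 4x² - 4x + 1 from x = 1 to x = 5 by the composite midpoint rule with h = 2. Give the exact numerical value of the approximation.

228

h = (5 − 1)/2 = 2.
Midpoints m₁,…,m₂ = 2, 4.
f(m₁)=1, f(m₂)=113.
h·[f(m₁) + f(m₂)] = 2·(114) = 228.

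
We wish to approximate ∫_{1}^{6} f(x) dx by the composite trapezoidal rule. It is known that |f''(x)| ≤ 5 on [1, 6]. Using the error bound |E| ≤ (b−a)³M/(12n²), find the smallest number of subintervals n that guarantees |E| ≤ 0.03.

Need 625/(12n²) ≤ 0.03.
n² ≥ 625/(12·0.03) = 1736.11 ⇒ n ≥ 41.6667, so the smallest n is 42.

42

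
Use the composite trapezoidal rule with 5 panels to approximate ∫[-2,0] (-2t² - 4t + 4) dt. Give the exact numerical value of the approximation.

10.56

h = (0 − (-2))/5 = 0.4.
Nodes t₀,…,t₅ = -2, -1.6, -1.2, -0.8, -0.4, 0.
f(t) = -2t² - 4t + 4: f₀=4, f₁=5.28, f₂=5.92, f₃=5.92, f₄=5.28, f₅=4.
(h/2)·[f₀ + 2f₁ + 2f₂ + 2f₃ + 2f₄ + f₅] = 0.2·(52.8) = 10.56.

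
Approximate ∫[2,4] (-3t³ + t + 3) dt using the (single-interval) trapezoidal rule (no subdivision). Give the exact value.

T = (b−a)/2 · [f(2) + f(4)] = 1·[(-19) + (-185)] = -204.

-204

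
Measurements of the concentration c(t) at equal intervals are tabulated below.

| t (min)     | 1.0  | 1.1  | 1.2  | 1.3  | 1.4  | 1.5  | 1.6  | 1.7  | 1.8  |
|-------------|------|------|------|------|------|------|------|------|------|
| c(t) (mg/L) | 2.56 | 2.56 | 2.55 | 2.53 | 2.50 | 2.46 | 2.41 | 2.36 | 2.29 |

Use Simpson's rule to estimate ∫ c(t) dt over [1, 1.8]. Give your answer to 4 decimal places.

1.9803

h = 0.1, n = 8.
(h/3)·[y₀ + 4y₁ + 2y₂ + 4y₃ + 2y₄ + 4y₅ + 2y₆ + 4y₇ + y₈] = 0.033333·(59.41) = 1.9803.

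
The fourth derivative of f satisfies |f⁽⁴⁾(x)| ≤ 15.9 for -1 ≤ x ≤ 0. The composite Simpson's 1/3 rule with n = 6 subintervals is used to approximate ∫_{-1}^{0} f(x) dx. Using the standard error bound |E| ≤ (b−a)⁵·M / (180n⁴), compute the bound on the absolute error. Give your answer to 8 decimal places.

|E| ≤ (1)⁵·15.9 / (180·6⁴) = 15.9/233280 = 0.00006816.

0.00006816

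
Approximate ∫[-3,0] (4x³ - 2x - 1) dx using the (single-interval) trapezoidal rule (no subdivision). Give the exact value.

-156

T = (b−a)/2 · [f(-3) + f(0)] = 1.5·[(-103) + (-1)] = -156.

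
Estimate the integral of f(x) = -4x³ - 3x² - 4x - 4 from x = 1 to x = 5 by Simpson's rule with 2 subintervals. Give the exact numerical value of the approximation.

h = (5 − 1)/2 = 2.
Nodes x₀,…,x₂ = 1, 3, 5.
f(x) = -4x³ - 3x² - 4x - 4: f₀=-15, f₁=-151, f₂=-599.
(h/3)·[f₀ + 4f₁ + f₂] = 0.666667·(-1218) = -812.

-812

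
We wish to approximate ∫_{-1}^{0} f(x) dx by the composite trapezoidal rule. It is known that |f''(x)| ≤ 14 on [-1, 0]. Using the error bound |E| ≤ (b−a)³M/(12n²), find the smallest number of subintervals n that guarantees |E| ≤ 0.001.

Need 14/(12n²) ≤ 0.001.
n² ≥ 14/(12·0.001) = 1166.67 ⇒ n ≥ 34.1565, so the smallest n is 35.

35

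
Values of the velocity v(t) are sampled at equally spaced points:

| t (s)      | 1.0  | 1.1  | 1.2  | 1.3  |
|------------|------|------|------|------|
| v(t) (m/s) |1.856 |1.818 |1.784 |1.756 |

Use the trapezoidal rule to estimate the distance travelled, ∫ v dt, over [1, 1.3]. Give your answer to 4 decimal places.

h = 0.1, n = 3.
(h/2)·[y₀ + 2y₁ + 2y₂ + y₃] = 0.05·(10.816) = 0.5408.

0.5408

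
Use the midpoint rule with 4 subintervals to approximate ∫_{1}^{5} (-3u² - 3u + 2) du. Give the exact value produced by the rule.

h = (5 − 1)/4 = 1.
Midpoints m₁,…,m₄ = 1.5, 2.5, 3.5, 4.5.
f(m₁)=-9.25, f(m₂)=-24.25, f(m₃)=-45.25, f(m₄)=-72.25.
h·[f(m₁) + f(m₂) + f(m₃) + f(m₄)] = 1·(-151) = -151.

-151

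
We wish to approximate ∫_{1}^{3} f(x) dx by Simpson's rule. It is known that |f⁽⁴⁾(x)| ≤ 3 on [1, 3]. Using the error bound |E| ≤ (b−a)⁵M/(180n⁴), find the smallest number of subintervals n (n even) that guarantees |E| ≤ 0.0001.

10

Need 96/(180n⁴) ≤ 0.0001.
n⁴ ≥ 96/(180·0.0001) = 5333.33 ⇒ n ≥ 8.5457, so the smallest even n is 10. (n must be even for Simpson's rule.)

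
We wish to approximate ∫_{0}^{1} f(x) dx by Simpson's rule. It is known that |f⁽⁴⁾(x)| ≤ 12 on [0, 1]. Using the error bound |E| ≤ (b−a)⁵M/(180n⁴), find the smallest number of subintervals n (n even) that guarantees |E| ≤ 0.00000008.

32

Need 12/(180n⁴) ≤ 0.00000008.
n⁴ ≥ 12/(180·0.00000008) = 833333 ⇒ n ≥ 30.2138, so the smallest even n is 32. (n must be even for Simpson's rule.)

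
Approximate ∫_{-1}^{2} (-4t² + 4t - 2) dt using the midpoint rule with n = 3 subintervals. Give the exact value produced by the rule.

h = (2 − (-1))/3 = 1.
Midpoints m₁,…,m₃ = -0.5, 0.5, 1.5.
f(m₁)=-5, f(m₂)=-1, f(m₃)=-5.
h·[f(m₁) + f(m₂) + f(m₃)] = 1·(-11) = -11.

-11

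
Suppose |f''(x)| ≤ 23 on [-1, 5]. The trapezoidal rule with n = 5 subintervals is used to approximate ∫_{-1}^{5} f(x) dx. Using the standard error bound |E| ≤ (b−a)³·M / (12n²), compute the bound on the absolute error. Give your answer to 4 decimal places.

16.5600

|E| ≤ (6)³·23 / (12·5²) = 4968/300 = 16.5600.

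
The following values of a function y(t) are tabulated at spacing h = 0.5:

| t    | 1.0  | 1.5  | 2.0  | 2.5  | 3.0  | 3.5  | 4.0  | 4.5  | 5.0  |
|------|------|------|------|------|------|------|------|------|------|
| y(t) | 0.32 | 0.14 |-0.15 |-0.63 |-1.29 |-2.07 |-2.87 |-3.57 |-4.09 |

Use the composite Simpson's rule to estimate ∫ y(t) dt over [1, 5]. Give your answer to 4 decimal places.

-6.1517

h = 0.5, n = 8.
(h/3)·[y₀ + 4y₁ + 2y₂ + 4y₃ + 2y₄ + 4y₅ + 2y₆ + 4y₇ + y₈] = 0.166667·(-36.91) = -6.1517.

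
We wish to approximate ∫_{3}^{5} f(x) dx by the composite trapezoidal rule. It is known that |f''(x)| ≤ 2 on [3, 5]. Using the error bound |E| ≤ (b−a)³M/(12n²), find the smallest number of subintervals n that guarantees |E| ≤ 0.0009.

39

Need 16/(12n²) ≤ 0.0009.
n² ≥ 16/(12·0.0009) = 1481.48 ⇒ n ≥ 38.4900, so the smallest n is 39.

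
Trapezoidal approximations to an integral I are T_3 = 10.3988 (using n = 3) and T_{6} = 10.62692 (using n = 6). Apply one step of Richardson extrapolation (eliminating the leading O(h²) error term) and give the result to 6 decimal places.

10.702960

R = (4·T_{6} − T_3) / 3 = (4·10.62692 − 10.3988)/3 = (32.10888)/3 = 10.702960.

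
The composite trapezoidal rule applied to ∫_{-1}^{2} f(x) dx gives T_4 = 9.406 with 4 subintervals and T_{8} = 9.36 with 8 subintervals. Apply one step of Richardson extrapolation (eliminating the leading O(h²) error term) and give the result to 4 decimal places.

9.3447

R = (4·T_{8} − T_4) / 3 = (4·9.36 − 9.406)/3 = (28.034)/3 = 9.3447.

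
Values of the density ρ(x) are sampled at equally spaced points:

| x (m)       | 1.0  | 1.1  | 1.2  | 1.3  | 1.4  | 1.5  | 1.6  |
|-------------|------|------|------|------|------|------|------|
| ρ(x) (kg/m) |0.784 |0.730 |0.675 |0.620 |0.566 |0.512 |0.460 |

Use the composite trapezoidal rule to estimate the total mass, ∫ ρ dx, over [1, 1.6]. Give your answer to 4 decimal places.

0.3725

h = 0.1, n = 6.
(h/2)·[y₀ + 2y₁ + 2y₂ + 2y₃ + 2y₄ + 2y₅ + y₆] = 0.05·(7.450) = 0.3725.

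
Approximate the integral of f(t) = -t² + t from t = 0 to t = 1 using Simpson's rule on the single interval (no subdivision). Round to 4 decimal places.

0.1667

S = (b−a)/6 · [f(0) + 4f(0.5) + f(1)] = 0.166667·[0 + 4·0.25 + 0] = 0.1667.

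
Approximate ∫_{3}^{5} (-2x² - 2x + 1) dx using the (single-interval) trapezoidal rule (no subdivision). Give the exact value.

T = (b−a)/2 · [f(3) + f(5)] = 1·[(-23) + (-59)] = -82.

-82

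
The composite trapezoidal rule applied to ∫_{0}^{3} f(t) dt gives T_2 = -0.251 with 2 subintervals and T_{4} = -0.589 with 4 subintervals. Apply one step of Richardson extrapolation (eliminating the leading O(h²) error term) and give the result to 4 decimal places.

-0.7017

R = (4·T_{4} − T_2) / 3 = (4·(-0.589) − (-0.251))/3 = (-2.105)/3 = -0.7017.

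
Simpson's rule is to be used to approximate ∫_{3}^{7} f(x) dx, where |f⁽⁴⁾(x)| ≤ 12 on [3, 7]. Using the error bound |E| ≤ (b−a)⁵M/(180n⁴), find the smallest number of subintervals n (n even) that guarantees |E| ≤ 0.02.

Need 12288/(180n⁴) ≤ 0.02.
n⁴ ≥ 12288/(180·0.02) = 3413.33 ⇒ n ≥ 7.6435, so the smallest even n is 8. (n must be even for Simpson's rule.)

8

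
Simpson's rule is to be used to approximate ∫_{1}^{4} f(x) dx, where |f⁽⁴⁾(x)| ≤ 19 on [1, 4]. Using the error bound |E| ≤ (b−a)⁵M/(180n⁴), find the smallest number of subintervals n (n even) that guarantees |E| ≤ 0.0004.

Need 4617/(180n⁴) ≤ 0.0004.
n⁴ ≥ 4617/(180·0.0004) = 64125 ⇒ n ≥ 15.9132, so the smallest even n is 16. (n must be even for Simpson's rule.)

16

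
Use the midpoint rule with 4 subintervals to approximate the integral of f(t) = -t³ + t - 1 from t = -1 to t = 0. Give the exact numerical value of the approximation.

h = (0 − (-1))/4 = 0.25.
Midpoints m₁,…,m₄ = -0.875, -0.625, -0.375, -0.125.
f(m₁)=-1.205078125, f(m₂)=-1.380859375, f(m₃)=-1.322265625, f(m₄)=-1.123046875.
h·[f(m₁) + f(m₂) + f(m₃) + f(m₄)] = 0.25·(-5.03125) = -1.2578125.

-1.2578125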